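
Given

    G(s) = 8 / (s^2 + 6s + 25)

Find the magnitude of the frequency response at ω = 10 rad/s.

|G(j10)| ≈ 0.08329

Substitute s = j10: numerator = 8, denominator = -75 + j60.
|G(j10)| = |8| / |-75 + j60| = 8 / 96.047 ≈ 0.08329.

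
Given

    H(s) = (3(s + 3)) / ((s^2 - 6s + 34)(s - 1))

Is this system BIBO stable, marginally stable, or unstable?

The poles can be read from the denominator factors: s = 3 + 5j, 3 - 5j, 1.
Since the pole(s) at s = 3 + 5j, 3 - 5j, 1 lie in the right half-plane, the system is unstable.

unstable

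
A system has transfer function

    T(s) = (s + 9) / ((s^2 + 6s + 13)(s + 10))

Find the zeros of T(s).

s = -9

Set the numerator to zero: s + 9 = 0.
So s = -9.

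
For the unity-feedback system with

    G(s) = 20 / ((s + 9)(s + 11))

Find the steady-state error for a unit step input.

G(s) has no poles at the origin.
This is a Type 0 system. Kp = lim_{s→0} G(s) = 20/99.
e_ss = 1/(1 + Kp) = 1/(1 + 20/99) = 99/119 ≈ 0.8319.

e_ss = 0.8319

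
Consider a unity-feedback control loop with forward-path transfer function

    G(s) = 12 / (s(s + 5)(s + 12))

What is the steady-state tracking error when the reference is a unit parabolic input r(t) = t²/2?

G(s) has one pole at the origin.
This is a Type 1 system; Ka = lim_{s→0} s^2·G(s) = 0, so the steady-state error for a parabola input is infinite.

e_ss = ∞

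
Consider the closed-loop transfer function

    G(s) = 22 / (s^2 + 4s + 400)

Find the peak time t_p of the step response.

Comparing s^2 + 4s + 400 to s^2 + 2ζωₙs + ωₙ²: ωₙ = 20 rad/s and ζ = 4/(2·20) = 0.1.
ζωₙ = 4/2 = 2, so ω_d = ωₙ√(1−ζ²) = √(ωₙ² − (ζωₙ)²) = √(400 − 2²) = √396 ≈ 19.90 rad/s.
t_p = π/ω_d = π/19.90 ≈ 0.1579 s.

t_p ≈ 0.1579 s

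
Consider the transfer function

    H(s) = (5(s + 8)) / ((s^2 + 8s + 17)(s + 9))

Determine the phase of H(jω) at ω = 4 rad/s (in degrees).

∠H(j4) ≈ -85.61°

At s = j4: numerator = 40 + j20, denominator = -119 + j292.
∠H = ∠num − ∠den = 26.565° − (112.17°) = -85.61°.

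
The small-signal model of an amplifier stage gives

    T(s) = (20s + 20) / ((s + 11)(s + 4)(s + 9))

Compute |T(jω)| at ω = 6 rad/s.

|T(j6)| ≈ 0.1245

Substitute s = j6: numerator = 20 + j120, denominator = -468 + j858.
|T(j6)| = |20 + j120| / |-468 + j858| = 121.66 / 977.34 ≈ 0.1245.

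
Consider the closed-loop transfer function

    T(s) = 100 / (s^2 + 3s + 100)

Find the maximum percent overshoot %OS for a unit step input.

Comparing s^2 + 3s + 100 to s^2 + 2ζωₙs + ωₙ²: ωₙ = 10 rad/s and ζ = 3/(2·10) = 0.15.
%OS = 100·exp(−πζ/√(1−ζ²)) = 100·exp(−π·0.15/√(1−0.15²)) ≈ 62.1%.

%OS ≈ 62.1%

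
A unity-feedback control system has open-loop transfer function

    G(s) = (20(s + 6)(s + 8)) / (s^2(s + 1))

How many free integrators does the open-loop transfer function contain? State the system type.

Type 2

The denominator has 2 factors of s at the origin (free integrators), so this is a Type 2 system.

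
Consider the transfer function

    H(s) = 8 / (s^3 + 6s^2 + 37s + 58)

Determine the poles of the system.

s = -2 + 5j, -2 - 5j, -2

The poles are the roots of the denominator s^3 + 6s^2 + 37s + 58 = 0.
Trying s = -2: the polynomial evaluates to 0, so (s + 2) is a factor.
Dividing out leaves s^2 + 4s + 29 = 0.
The quadratic formula then gives s = -2 ± 5j.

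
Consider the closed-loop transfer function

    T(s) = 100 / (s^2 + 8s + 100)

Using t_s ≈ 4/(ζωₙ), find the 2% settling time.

Comparing s^2 + 8s + 100 to s^2 + 2ζωₙs + ωₙ²: ωₙ = 10 rad/s and ζ = 8/(2·10) = 0.4.
ζωₙ = 8/2 = 4, so t_s ≈ 4/(ζωₙ) = 4/4 = 1 s.

t_s ≈ 1 s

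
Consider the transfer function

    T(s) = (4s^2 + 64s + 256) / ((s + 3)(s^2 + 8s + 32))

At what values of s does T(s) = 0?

s = -8, -8

Set the numerator to zero: 4s^2 + 64s + 256 = 0, i.e. 4·(s^2 + 16s + 64) = 0.
Factoring: (s + 8)^2 = 0.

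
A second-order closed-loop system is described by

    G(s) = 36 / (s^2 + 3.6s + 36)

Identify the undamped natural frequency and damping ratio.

ωₙ = 6 rad/s, ζ = 0.3

Compare the denominator to the standard form s^2 + 2ζωₙs + ωₙ².
ωₙ² = 36, so ωₙ = 6 rad/s.
2ζωₙ = 3.6, so ζ = 3.6/(2·6) = 0.3.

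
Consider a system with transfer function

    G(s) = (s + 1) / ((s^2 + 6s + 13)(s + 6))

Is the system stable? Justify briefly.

stable

The poles can be read from the denominator factors: s = -3 ± 2j, -6.
Since all poles lie strictly in the left half-plane, the system is stable.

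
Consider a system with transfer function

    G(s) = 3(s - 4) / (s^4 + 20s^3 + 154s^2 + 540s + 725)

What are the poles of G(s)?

The poles are the roots of the denominator s^4 + 20s^3 + 154s^2 + 540s + 725 = 0.
Trying s = -5: the polynomial evaluates to 0, so (s + 5) is a factor.
Dividing out leaves s^3 + 15s^2 + 79s + 145 = 0.
This factors further as (s^2 + 10s + 29)(s + 5) = 0.

s = -5 + 2j, -5 - 2j, -5, -5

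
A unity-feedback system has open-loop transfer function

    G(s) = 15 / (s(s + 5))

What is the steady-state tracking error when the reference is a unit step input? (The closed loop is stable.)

G(s) has one pole at the origin.
This is a Type 1 system; for a step input the steady-state error is zero.

e_ss = 0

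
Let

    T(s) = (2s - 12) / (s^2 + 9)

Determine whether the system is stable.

The denominator s^2 + 9 factors as (s^2 + 9), giving poles at s = ±3j.
Since the simple pole(s) at s = 3j, -3j lie on the jω-axis with none in the right half-plane, the system is marginally stable.

marginally stable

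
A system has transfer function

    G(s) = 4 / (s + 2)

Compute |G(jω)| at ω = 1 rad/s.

Substitute s = j1: numerator = 4, denominator = 2 + j1.
|G(j1)| = |4| / |2 + j1| = 4 / 2.2361 ≈ 1.789.

|G(j1)| ≈ 1.789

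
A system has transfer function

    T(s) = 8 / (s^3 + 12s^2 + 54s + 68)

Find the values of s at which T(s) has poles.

s = -5 + 3j, -5 - 3j, -2

The poles are the roots of the denominator s^3 + 12s^2 + 54s + 68 = 0.
Trying s = -2: the polynomial evaluates to 0, so (s + 2) is a factor.
Dividing out leaves s^2 + 10s + 34 = 0.
The quadratic formula then gives s = -5 ± 3j.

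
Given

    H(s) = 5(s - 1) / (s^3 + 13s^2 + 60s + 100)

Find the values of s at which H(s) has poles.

s = -4 + 2j, -4 - 2j, -5

The poles are the roots of the denominator s^3 + 13s^2 + 60s + 100 = 0.
Trying s = -5: the polynomial evaluates to 0, so (s + 5) is a factor.
Dividing out leaves s^2 + 8s + 20 = 0.
The quadratic formula then gives s = -4 ± 2j.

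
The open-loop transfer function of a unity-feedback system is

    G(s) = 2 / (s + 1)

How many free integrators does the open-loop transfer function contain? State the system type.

The denominator has no factor of s at the origin — no free integrator — so this is a Type 0 system.

Type 0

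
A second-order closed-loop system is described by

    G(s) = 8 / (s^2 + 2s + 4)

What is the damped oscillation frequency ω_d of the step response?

ω_d ≈ 1.732 rad/s

Comparing s^2 + 2s + 4 to s^2 + 2ζωₙs + ωₙ²: ωₙ = 2 rad/s and ζ = 2/(2·2) = 0.5.
ζωₙ = 2/2 = 1, so ω_d = ωₙ√(1−ζ²) = √(ωₙ² − (ζωₙ)²) = √(4 − 1²) = √3 ≈ 1.732 rad/s.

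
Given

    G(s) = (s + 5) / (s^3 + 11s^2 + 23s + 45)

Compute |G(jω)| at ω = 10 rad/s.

|G(j10)| ≈ 0.008560

Substitute s = j10: numerator = 5 + j10, denominator = -1055 - j770.
|G(j10)| = |5 + j10| / |-1055 - j770| = 11.180 / 1306.1 ≈ 0.008560.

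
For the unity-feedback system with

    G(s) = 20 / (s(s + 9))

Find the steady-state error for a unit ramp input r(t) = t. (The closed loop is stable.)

G(s) has one pole at the origin.
This is a Type 1 system. Kv = lim_{s→0} s·G(s) = 20/9.
e_ss = 1/Kv = 1/(20/9) = 9/20 ≈ 0.4500.

e_ss = 0.4500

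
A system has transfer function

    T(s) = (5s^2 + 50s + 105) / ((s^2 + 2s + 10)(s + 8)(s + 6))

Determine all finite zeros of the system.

s = -3, -7

Set the numerator to zero: 5s^2 + 50s + 105 = 0, i.e. 5·(s^2 + 10s + 21) = 0.
Factoring: (s + 3)(s + 7) = 0.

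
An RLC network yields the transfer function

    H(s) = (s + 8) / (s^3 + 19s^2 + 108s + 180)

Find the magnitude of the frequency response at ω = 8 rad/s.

|H(j8)| ≈ 0.01034

Substitute s = j8: numerator = 8 + j8, denominator = -1036 + j352.
|H(j8)| = |8 + j8| / |-1036 + j352| = 11.314 / 1094.2 ≈ 0.01034.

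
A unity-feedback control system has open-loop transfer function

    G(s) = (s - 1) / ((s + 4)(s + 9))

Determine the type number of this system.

The denominator has no factor of s at the origin — no free integrator — so this is a Type 0 system.

Type 0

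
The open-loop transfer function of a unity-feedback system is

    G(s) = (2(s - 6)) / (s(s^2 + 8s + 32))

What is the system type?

Type 1

The denominator has 1 factor of s at the origin (free integrator), so this is a Type 1 system.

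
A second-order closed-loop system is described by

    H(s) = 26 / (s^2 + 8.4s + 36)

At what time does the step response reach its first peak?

Comparing s^2 + 8.4s + 36 to s^2 + 2ζωₙs + ωₙ²: ωₙ = 6 rad/s and ζ = 8.4/(2·6) = 0.7.
ζωₙ = 8.4/2 = 4.2, so ω_d = ωₙ√(1−ζ²) = √(ωₙ² − (ζωₙ)²) = √(36 − 4.2²) = √18.36 ≈ 4.285 rad/s.
t_p = π/ω_d = π/4.285 ≈ 0.7332 s.

t_p ≈ 0.7332 s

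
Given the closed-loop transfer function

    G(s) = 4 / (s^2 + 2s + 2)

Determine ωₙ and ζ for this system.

ωₙ ≈ 1.414 rad/s, ζ ≈ 0.7071

Compare the denominator to the standard form s^2 + 2ζωₙs + ωₙ².
ωₙ² = 2, so ωₙ = √2 ≈ 1.414 rad/s.
2ζωₙ = 2, so ζ = 2/(2·√2) ≈ 0.7071.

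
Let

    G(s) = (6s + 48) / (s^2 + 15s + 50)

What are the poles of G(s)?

The poles are the roots of the denominator s^2 + 15s + 50 = 0.
Factoring: (s + 10)(s + 5) = 0, so s = -10 and s = -5.

s = -10, -5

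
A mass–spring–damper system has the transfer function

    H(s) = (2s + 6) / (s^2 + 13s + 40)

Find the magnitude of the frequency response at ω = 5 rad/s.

|H(j5)| ≈ 0.1748

Substitute s = j5: numerator = 6 + j10, denominator = 15 + j65.
|H(j5)| = |6 + j10| / |15 + j65| = 11.662 / 66.708 ≈ 0.1748.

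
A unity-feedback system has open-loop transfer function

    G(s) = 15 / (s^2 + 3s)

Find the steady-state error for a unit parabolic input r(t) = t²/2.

e_ss = ∞

G(s) has one pole at the origin.
This is a Type 1 system; Ka = lim_{s→0} s^2·G(s) = 0, so the steady-state error for a parabola input is infinite.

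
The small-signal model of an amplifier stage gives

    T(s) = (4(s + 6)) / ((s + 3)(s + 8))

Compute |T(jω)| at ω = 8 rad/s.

Substitute s = j8: numerator = 24 + j32, denominator = -40 + j88.
|T(j8)| = |24 + j32| / |-40 + j88| = 40 / 96.664 ≈ 0.4138.

|T(j8)| ≈ 0.4138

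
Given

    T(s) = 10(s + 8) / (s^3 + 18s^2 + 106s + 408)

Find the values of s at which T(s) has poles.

s = -12, -3 ± 5j

The poles are the roots of the denominator s^3 + 18s^2 + 106s + 408 = 0.
Trying s = -12: the polynomial evaluates to 0, so (s + 12) is a factor.
Dividing out leaves s^2 + 6s + 34 = 0.
The quadratic formula then gives s = -3 ± 5j.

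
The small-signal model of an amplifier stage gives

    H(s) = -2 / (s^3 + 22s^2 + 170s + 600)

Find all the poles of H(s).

The poles are the roots of the denominator s^3 + 22s^2 + 170s + 600 = 0.
Trying s = -12: the polynomial evaluates to 0, so (s + 12) is a factor.
Dividing out leaves s^2 + 10s + 50 = 0.
The quadratic formula then gives s = -5 ± 5j.

s = -12, -5 + 5j, -5 - 5j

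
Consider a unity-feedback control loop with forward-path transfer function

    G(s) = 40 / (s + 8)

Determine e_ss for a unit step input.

G(s) has no poles at the origin.
This is a Type 0 system. Kp = lim_{s→0} G(s) = 40/8 = 5.
e_ss = 1/(1 + Kp) = 1/(1 + 5) = 1/6 ≈ 0.1667.

e_ss = 0.1667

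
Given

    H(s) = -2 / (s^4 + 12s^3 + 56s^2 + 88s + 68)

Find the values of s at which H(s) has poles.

The poles are the roots of the denominator s^4 + 12s^3 + 56s^2 + 88s + 68 = 0.
No real roots exist; factor into two real quadratics: (s^2 + 10s + 34)(s^2 + 2s + 2) = 0.
Each quadratic gives a conjugate pair via the quadratic formula.

s = -5 ± 3j, -1 ± j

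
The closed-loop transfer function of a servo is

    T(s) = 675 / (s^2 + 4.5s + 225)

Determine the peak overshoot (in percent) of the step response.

%OS ≈ 62.1%

Comparing s^2 + 4.5s + 225 to s^2 + 2ζωₙs + ωₙ²: ωₙ = 15 rad/s and ζ = 4.5/(2·15) = 0.15.
%OS = 100·exp(−πζ/√(1−ζ²)) = 100·exp(−π·0.15/√(1−0.15²)) ≈ 62.1%.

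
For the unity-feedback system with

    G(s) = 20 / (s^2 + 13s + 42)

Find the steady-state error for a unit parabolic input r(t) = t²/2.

e_ss = ∞

G(s) has no poles at the origin.
This is a Type 0 system; Ka = lim_{s→0} s^2·G(s) = 0, so the steady-state error for a parabola input is infinite.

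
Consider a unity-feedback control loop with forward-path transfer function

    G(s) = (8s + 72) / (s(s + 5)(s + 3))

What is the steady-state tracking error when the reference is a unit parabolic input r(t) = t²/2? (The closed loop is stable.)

G(s) has one pole at the origin.
This is a Type 1 system; Ka = lim_{s→0} s^2·G(s) = 0, so the steady-state error for a parabola input is infinite.

e_ss = ∞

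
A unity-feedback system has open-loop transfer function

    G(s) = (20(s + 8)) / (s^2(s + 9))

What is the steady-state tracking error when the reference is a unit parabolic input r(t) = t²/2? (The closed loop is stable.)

e_ss = 0.05625

G(s) has 2 poles at the origin.
This is a Type 2 system. Ka = lim_{s→0} s^2·G(s) = 160/9.
e_ss = 1/Ka = 1/(160/9) = 9/160 ≈ 0.05625.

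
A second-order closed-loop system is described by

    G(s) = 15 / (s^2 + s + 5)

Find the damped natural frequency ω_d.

Comparing s^2 + s + 5 to s^2 + 2ζωₙs + ωₙ²: ωₙ = √5 ≈ 2.236 rad/s and ζ = 1/(2·√5) ≈ 0.2236.
ζωₙ = 1/2 = 0.5, so ω_d = ωₙ√(1−ζ²) = √(ωₙ² − (ζωₙ)²) = √(5 − 0.5²) = √4.75 ≈ 2.179 rad/s.

ω_d ≈ 2.179 rad/s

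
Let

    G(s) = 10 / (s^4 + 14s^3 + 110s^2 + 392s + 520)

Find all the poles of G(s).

The poles are the roots of the denominator s^4 + 14s^3 + 110s^2 + 392s + 520 = 0.
No real roots exist; factor into two real quadratics: (s^2 + 6s + 10)(s^2 + 8s + 52) = 0.
Each quadratic gives a conjugate pair via the quadratic formula.

s = -3 ± j, -4 ± 6j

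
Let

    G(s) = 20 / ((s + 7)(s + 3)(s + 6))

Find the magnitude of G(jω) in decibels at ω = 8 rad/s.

Substitute s = j8: numerator = 20, denominator = -898 + j136.
|G(j8)| = |20| / |-898 + j136| = 20 / 908.24 ≈ 0.02202.
In decibels: 20·log₁₀(0.02202) ≈ -33.1 dB.

|G(j8)|_dB ≈ -33.1 dB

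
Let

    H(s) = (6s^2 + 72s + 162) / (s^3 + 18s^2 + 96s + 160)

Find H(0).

H(0) = 81/80 ≈ 1.012

Set s = 0: H(0) = (162) / (160) = 81/80.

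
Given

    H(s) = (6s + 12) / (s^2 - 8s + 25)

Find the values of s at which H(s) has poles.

s = 4 ± 3j

The poles are the roots of the denominator s^2 - 8s + 25 = 0.
Using the quadratic formula: s = (8 ± √(-36))/2 = 4 ± 3j.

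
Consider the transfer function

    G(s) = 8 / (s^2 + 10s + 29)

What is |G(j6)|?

|G(j6)| ≈ 0.1324

Substitute s = j6: numerator = 8, denominator = -7 + j60.
|G(j6)| = |8| / |-7 + j60| = 8 / 60.407 ≈ 0.1324.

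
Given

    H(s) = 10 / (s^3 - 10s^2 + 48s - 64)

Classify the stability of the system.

unstable

The denominator s^3 - 10s^2 + 48s - 64 factors as (s^2 - 8s + 32)(s - 2), giving poles at s = 4 + 4j, 4 - 4j, 2.
Since the pole(s) at s = 4 ± 4j, 2 lie in the right half-plane, the system is unstable.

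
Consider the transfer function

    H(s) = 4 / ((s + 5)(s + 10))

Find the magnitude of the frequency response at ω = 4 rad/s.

|H(j4)| ≈ 0.05800

Substitute s = j4: numerator = 4, denominator = 34 + j60.
|H(j4)| = |4| / |34 + j60| = 4 / 68.964 ≈ 0.05800.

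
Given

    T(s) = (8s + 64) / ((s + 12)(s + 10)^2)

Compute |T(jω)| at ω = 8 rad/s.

|T(j8)| ≈ 0.03827

Substitute s = j8: numerator = 64 + j64, denominator = -848 + j2208.
|T(j8)| = |64 + j64| / |-848 + j2208| = 90.510 / 2365.2 ≈ 0.03827.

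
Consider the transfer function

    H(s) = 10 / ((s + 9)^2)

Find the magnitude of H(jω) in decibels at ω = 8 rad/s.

|H(j8)|_dB ≈ -23.2 dB

Substitute s = j8: numerator = 10, denominator = 17 + j144.
|H(j8)| = |10| / |17 + j144| = 10 / 145 ≈ 0.06897.
In decibels: 20·log₁₀(0.06897) ≈ -23.2 dB.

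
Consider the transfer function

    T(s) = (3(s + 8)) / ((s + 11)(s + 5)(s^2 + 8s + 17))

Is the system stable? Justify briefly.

The poles can be read from the denominator factors: s = -11, -5, -4 ± j.
Since all poles lie strictly in the left half-plane, the system is stable.

stable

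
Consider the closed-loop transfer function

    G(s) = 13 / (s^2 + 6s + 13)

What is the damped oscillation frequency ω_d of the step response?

ω_d = 2 rad/s

Comparing s^2 + 6s + 13 to s^2 + 2ζωₙs + ωₙ²: ωₙ = √13 ≈ 3.606 rad/s and ζ = 6/(2·√13) ≈ 0.8321.
ζωₙ = 6/2 = 3, so ω_d = ωₙ√(1−ζ²) = √(ωₙ² − (ζωₙ)²) = √(13 − 3²) = √4 = 2 rad/s.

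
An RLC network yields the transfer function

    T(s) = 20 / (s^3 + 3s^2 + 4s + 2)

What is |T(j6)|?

Substitute s = j6: numerator = 20, denominator = -106 - j192.
|T(j6)| = |20| / |-106 - j192| = 20 / 219.32 ≈ 0.09119.

|T(j6)| ≈ 0.09119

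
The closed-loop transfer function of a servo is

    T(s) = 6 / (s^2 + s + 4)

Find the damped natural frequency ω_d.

ω_d ≈ 1.936 rad/s

Comparing s^2 + s + 4 to s^2 + 2ζωₙs + ωₙ²: ωₙ = 2 rad/s and ζ = 1/(2·2) = 0.25.
ζωₙ = 1/2 = 0.5, so ω_d = ωₙ√(1−ζ²) = √(ωₙ² − (ζωₙ)²) = √(4 − 0.5²) = √3.75 ≈ 1.936 rad/s.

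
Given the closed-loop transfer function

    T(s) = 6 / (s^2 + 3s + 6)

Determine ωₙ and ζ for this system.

Compare the denominator to the standard form s^2 + 2ζωₙs + ωₙ².
ωₙ² = 6, so ωₙ = √6 ≈ 2.449 rad/s.
2ζωₙ = 3, so ζ = 3/(2·√6) ≈ 0.6124.

ωₙ ≈ 2.449 rad/s, ζ ≈ 0.6124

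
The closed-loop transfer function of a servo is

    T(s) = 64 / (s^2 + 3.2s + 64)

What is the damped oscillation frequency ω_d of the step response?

Comparing s^2 + 3.2s + 64 to s^2 + 2ζωₙs + ωₙ²: ωₙ = 8 rad/s and ζ = 3.2/(2·8) = 0.2.
ζωₙ = 3.2/2 = 1.6, so ω_d = ωₙ√(1−ζ²) = √(ωₙ² − (ζωₙ)²) = √(64 − 1.6²) = √61.44 ≈ 7.838 rad/s.

ω_d ≈ 7.838 rad/s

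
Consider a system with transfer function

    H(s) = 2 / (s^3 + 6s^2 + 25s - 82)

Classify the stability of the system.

unstable

The denominator s^3 + 6s^2 + 25s - 82 factors as (s - 2)(s^2 + 8s + 41), giving poles at s = 2, -4 + 5j, -4 - 5j.
Since the pole(s) at s = 2 lie in the right half-plane, the system is unstable.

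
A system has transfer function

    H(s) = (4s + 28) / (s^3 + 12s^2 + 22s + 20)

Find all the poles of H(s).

The poles are the roots of the denominator s^3 + 12s^2 + 22s + 20 = 0.
Trying s = -10: the polynomial evaluates to 0, so (s + 10) is a factor.
Dividing out leaves s^2 + 2s + 2 = 0.
The quadratic formula then gives s = -1 ± 1j.

s = -1 + j, -1 - j, -10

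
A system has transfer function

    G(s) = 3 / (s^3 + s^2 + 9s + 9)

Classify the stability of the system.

The denominator s^3 + s^2 + 9s + 9 factors as (s^2 + 9)(s + 1), giving poles at s = 3j, -3j, -1.
Since the simple pole(s) at s = 3j, -3j lie on the jω-axis with none in the right half-plane, the system is marginally stable.

marginally stable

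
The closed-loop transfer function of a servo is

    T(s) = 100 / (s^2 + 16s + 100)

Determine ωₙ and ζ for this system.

Compare the denominator to the standard form s^2 + 2ζωₙs + ωₙ².
ωₙ² = 100, so ωₙ = 10 rad/s.
2ζωₙ = 16, so ζ = 16/(2·10) = 0.8.
With ζ = 0.8 the response is underdamped.

ωₙ = 10 rad/s, ζ = 0.8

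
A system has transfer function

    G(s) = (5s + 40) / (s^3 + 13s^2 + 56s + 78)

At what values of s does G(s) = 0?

s = -8

Set the numerator to zero: 5s + 40 = 0, i.e. 5·(s + 8) = 0.
So s = -8.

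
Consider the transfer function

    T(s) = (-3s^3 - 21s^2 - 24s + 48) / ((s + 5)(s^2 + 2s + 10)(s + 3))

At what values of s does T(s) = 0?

s = 1, -4, -4

Set the numerator to zero: -3s^3 - 21s^2 - 24s + 48 = 0, i.e. -3·(s^3 + 7s^2 + 8s - 16) = 0.
Factoring: (s - 1)(s + 4)^2 = 0.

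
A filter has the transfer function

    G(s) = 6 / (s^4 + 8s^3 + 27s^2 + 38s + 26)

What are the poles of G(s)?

s = -1 + j, -1 - j, -3 + 2j, -3 - 2j

The poles are the roots of the denominator s^4 + 8s^3 + 27s^2 + 38s + 26 = 0.
No real roots exist; factor into two real quadratics: (s^2 + 2s + 2)(s^2 + 6s + 13) = 0.
Each quadratic gives a conjugate pair via the quadratic formula.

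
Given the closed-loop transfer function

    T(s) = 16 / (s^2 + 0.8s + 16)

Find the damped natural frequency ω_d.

ω_d ≈ 3.980 rad/s

Comparing s^2 + 0.8s + 16 to s^2 + 2ζωₙs + ωₙ²: ωₙ = 4 rad/s and ζ = 0.8/(2·4) = 0.1.
ζωₙ = 0.8/2 = 0.4, so ω_d = ωₙ√(1−ζ²) = √(ωₙ² − (ζωₙ)²) = √(16 − 0.4²) = √15.84 ≈ 3.980 rad/s.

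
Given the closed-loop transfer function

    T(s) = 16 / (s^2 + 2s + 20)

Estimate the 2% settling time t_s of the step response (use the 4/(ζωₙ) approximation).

t_s ≈ 4 s

Comparing s^2 + 2s + 20 to s^2 + 2ζωₙs + ωₙ²: ωₙ = √20 ≈ 4.472 rad/s and ζ = 2/(2·√20) ≈ 0.2236.
ζωₙ = 2/2 = 1, so t_s ≈ 4/(ζωₙ) = 4/1 = 4 s.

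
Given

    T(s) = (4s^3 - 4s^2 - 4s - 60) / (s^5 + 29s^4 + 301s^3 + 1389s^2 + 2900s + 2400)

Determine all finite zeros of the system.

s = -1 ± 2j, 3

Set the numerator to zero: 4s^3 - 4s^2 - 4s - 60 = 0, i.e. 4·(s^3 - s^2 - s - 15) = 0.
Factoring: (s^2 + 2s + 5)(s - 3) = 0.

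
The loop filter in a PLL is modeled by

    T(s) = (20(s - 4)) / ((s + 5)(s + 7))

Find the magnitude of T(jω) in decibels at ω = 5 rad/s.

Substitute s = j5: numerator = -80 + j100, denominator = 10 + j60.
|T(j5)| = |-80 + j100| / |10 + j60| = 128.06 / 60.828 ≈ 2.105.
In decibels: 20·log₁₀(2.105) ≈ 6.47 dB.

|T(j5)|_dB ≈ 6.47 dB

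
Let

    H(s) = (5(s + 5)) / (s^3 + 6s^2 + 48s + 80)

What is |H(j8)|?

|H(j8)| ≈ 0.1430

Substitute s = j8: numerator = 25 + j40, denominator = -304 - j128.
|H(j8)| = |25 + j40| / |-304 - j128| = 47.170 / 329.85 ≈ 0.1430.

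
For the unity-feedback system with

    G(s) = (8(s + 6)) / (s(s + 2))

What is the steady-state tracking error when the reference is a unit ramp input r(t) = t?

G(s) has one pole at the origin.
This is a Type 1 system. Kv = lim_{s→0} s·G(s) = 48/2 = 24.
e_ss = 1/Kv = 1/(24) = 1/24 ≈ 0.04167.

e_ss = 0.04167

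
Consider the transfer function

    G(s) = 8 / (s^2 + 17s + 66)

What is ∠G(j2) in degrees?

∠G(j2) ≈ -28.74°

At s = j2: numerator = 8, denominator = 62 + j34.
∠G = ∠num − ∠den = 0° − (28.740°) = -28.74°.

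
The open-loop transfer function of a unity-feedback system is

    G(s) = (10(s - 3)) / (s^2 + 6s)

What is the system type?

Type 1

The denominator has 1 factor of s at the origin (free integrator), so this is a Type 1 system.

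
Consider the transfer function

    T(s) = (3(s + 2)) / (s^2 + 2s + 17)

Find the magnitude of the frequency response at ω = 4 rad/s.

|T(j4)| ≈ 1.664

Substitute s = j4: numerator = 6 + j12, denominator = 1 + j8.
|T(j4)| = |6 + j12| / |1 + j8| = 13.416 / 8.0623 ≈ 1.664.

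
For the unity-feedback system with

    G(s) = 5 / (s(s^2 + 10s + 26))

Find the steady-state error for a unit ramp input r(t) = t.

G(s) has one pole at the origin.
This is a Type 1 system. Kv = lim_{s→0} s·G(s) = 5/26.
e_ss = 1/Kv = 1/(5/26) = 26/5 ≈ 5.200.

e_ss = 5.200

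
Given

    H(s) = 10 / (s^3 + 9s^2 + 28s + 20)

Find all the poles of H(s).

The poles are the roots of the denominator s^3 + 9s^2 + 28s + 20 = 0.
Trying s = -1: the polynomial evaluates to 0, so (s + 1) is a factor.
Dividing out leaves s^2 + 8s + 20 = 0.
The quadratic formula then gives s = -4 ± 2j.

s = -4 + 2j, -4 - 2j, -1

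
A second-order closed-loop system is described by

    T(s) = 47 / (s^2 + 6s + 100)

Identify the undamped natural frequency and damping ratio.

ωₙ = 10 rad/s, ζ = 0.3

Compare the denominator to the standard form s^2 + 2ζωₙs + ωₙ².
ωₙ² = 100, so ωₙ = 10 rad/s.
2ζωₙ = 6, so ζ = 6/(2·10) = 0.3.
With ζ = 0.3 the response is underdamped.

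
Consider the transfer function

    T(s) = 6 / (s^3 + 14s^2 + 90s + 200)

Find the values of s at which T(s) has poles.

The poles are the roots of the denominator s^3 + 14s^2 + 90s + 200 = 0.
Trying s = -4: the polynomial evaluates to 0, so (s + 4) is a factor.
Dividing out leaves s^2 + 10s + 50 = 0.
The quadratic formula then gives s = -5 ± 5j.

s = -5 + 5j, -5 - 5j, -4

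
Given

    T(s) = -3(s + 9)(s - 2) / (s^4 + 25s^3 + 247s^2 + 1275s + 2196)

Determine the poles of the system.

s = -5 + 6j, -5 - 6j, -3, -12

The poles are the roots of the denominator s^4 + 25s^3 + 247s^2 + 1275s + 2196 = 0.
Trying s = -3: the polynomial evaluates to 0, so (s + 3) is a factor.
Dividing out leaves s^3 + 22s^2 + 181s + 732 = 0.
This factors further as (s^2 + 10s + 61)(s + 12) = 0.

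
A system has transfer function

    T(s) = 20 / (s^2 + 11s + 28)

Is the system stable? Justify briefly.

stable

The denominator s^2 + 11s + 28 factors as (s + 4)(s + 7), giving poles at s = -4, -7.
Since all poles lie strictly in the left half-plane, the system is stable.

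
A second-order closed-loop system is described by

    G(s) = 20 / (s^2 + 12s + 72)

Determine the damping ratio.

ζ ≈ 0.7071

Compare the denominator to the standard form s^2 + 2ζωₙs + ωₙ².
ωₙ² = 72, so ωₙ = √72 ≈ 8.485 rad/s.
2ζωₙ = 12, so ζ = 12/(2·√72) ≈ 0.7071.
With ζ = 0.7071 the response is underdamped.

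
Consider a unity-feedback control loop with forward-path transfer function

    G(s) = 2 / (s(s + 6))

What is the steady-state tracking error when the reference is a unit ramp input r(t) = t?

G(s) has one pole at the origin.
This is a Type 1 system. Kv = lim_{s→0} s·G(s) = 2/6 = 1/3.
e_ss = 1/Kv = 1/(1/3) = 3.

e_ss = 3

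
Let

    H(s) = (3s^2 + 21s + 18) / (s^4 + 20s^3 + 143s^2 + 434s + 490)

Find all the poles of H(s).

The poles are the roots of the denominator s^4 + 20s^3 + 143s^2 + 434s + 490 = 0.
Trying s = -7: the polynomial evaluates to 0, so (s + 7) is a factor.
Dividing out leaves s^3 + 13s^2 + 52s + 70 = 0.
This factors further as (s^2 + 6s + 10)(s + 7) = 0.

s = -3 ± j, -7, -7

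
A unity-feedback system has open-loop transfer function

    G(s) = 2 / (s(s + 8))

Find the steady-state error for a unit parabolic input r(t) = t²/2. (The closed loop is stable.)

G(s) has one pole at the origin.
This is a Type 1 system; Ka = lim_{s→0} s^2·G(s) = 0, so the steady-state error for a parabola input is infinite.

e_ss = ∞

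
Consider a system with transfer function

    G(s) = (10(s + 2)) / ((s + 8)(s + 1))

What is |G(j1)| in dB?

|G(j1)|_dB ≈ 5.85 dB

Substitute s = j1: numerator = 20 + j10, denominator = 7 + j9.
|G(j1)| = |20 + j10| / |7 + j9| = 22.361 / 11.402 ≈ 1.961.
In decibels: 20·log₁₀(1.961) ≈ 5.85 dB.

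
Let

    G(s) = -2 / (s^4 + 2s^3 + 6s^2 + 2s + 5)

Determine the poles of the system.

The poles are the roots of the denominator s^4 + 2s^3 + 6s^2 + 2s + 5 = 0.
No real roots exist; factor into two real quadratics: (s^2 + 1)(s^2 + 2s + 5) = 0.
Each quadratic gives a conjugate pair via the quadratic formula.

s = ±j, -1 ± 2j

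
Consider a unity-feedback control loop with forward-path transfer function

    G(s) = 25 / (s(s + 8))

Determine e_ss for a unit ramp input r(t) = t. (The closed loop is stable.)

e_ss = 0.3200

G(s) has one pole at the origin.
This is a Type 1 system. Kv = lim_{s→0} s·G(s) = 25/8.
e_ss = 1/Kv = 1/(25/8) = 8/25 ≈ 0.3200.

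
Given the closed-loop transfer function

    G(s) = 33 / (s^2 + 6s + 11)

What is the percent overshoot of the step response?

%OS ≈ 0.128%

Comparing s^2 + 6s + 11 to s^2 + 2ζωₙs + ωₙ²: ωₙ = √11 ≈ 3.317 rad/s and ζ = 6/(2·√11) ≈ 0.9045.
%OS = 100·exp(−πζ/√(1−ζ²)) = 100·exp(−π·0.9045/√(1−0.9045²)) ≈ 0.128%.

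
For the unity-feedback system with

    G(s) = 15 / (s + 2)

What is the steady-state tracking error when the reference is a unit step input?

e_ss = 0.1176

G(s) has no poles at the origin.
This is a Type 0 system. Kp = lim_{s→0} G(s) = 15/2.
e_ss = 1/(1 + Kp) = 1/(1 + 15/2) = 2/17 ≈ 0.1176.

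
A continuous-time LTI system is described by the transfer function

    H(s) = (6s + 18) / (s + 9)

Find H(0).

H(0) = 2

Set s = 0: H(0) = (18) / (9) = 2.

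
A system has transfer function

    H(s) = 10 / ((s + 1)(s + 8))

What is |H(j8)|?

|H(j8)| ≈ 0.1096

Substitute s = j8: numerator = 10, denominator = -56 + j72.
|H(j8)| = |10| / |-56 + j72| = 10 / 91.214 ≈ 0.1096.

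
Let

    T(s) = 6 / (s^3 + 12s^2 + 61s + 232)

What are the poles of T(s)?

The poles are the roots of the denominator s^3 + 12s^2 + 61s + 232 = 0.
Trying s = -8: the polynomial evaluates to 0, so (s + 8) is a factor.
Dividing out leaves s^2 + 4s + 29 = 0.
The quadratic formula then gives s = -2 ± 5j.

s = -2 ± 5j, -8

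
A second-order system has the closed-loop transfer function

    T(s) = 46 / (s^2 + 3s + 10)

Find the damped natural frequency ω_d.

ω_d ≈ 2.784 rad/s

Comparing s^2 + 3s + 10 to s^2 + 2ζωₙs + ωₙ²: ωₙ = √10 ≈ 3.162 rad/s and ζ = 3/(2·√10) ≈ 0.4743.
ζωₙ = 3/2 = 1.5, so ω_d = ωₙ√(1−ζ²) = √(ωₙ² − (ζωₙ)²) = √(10 − 1.5²) = √7.75 ≈ 2.784 rad/s.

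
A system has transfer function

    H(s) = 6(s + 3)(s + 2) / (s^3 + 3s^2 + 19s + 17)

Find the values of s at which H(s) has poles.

The poles are the roots of the denominator s^3 + 3s^2 + 19s + 17 = 0.
Trying s = -1: the polynomial evaluates to 0, so (s + 1) is a factor.
Dividing out leaves s^2 + 2s + 17 = 0.
The quadratic formula then gives s = -1 ± 4j.

s = -1 ± 4j, -1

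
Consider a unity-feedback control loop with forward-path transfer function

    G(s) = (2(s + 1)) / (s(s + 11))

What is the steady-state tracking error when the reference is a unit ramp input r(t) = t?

G(s) has one pole at the origin.
This is a Type 1 system. Kv = lim_{s→0} s·G(s) = 2/11.
e_ss = 1/Kv = 1/(2/11) = 11/2 ≈ 5.500.

e_ss = 5.500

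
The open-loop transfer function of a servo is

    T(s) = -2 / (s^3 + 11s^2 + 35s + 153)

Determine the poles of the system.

s = -1 ± 4j, -9

The poles are the roots of the denominator s^3 + 11s^2 + 35s + 153 = 0.
Trying s = -9: the polynomial evaluates to 0, so (s + 9) is a factor.
Dividing out leaves s^2 + 2s + 17 = 0.
The quadratic formula then gives s = -1 ± 4j.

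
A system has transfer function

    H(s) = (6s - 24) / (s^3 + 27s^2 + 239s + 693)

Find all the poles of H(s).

The poles are the roots of the denominator s^3 + 27s^2 + 239s + 693 = 0.
Trying s = -7: the polynomial evaluates to 0, so (s + 7) is a factor.
Dividing out leaves s^2 + 20s + 99 = 0.
Factoring the quadratic: (s + 9)(s + 11) = 0.

s = -7, -9, -11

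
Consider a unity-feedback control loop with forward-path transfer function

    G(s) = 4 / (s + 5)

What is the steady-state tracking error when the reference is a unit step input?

e_ss = 0.5556

G(s) has no poles at the origin.
This is a Type 0 system. Kp = lim_{s→0} G(s) = 4/5.
e_ss = 1/(1 + Kp) = 1/(1 + 4/5) = 5/9 ≈ 0.5556.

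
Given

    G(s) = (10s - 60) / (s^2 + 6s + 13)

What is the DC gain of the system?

G(0) = -60/13 ≈ -4.615

Set s = 0: G(0) = (-60) / (13) = -60/13.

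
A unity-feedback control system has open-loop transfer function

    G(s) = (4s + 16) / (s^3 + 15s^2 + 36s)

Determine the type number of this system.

Type 1

Factor s from the denominator: s^3 + 15s^2 + 36s = s·(s^2 + 15s + 36).
There is 1 pole at the origin, so the system is Type 1.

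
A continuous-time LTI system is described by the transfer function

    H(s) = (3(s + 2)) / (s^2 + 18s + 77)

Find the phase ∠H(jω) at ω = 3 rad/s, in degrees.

∠H(j3) ≈ 17.86°

At s = j3: numerator = 6 + j9, denominator = 68 + j54.
∠H = ∠num − ∠den = 56.310° − (38.454°) = 17.86°.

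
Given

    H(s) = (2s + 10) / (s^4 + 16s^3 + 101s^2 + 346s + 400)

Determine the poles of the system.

s = -3 + 4j, -3 - 4j, -8, -2

The poles are the roots of the denominator s^4 + 16s^3 + 101s^2 + 346s + 400 = 0.
Trying s = -8: the polynomial evaluates to 0, so (s + 8) is a factor.
Dividing out leaves s^3 + 8s^2 + 37s + 50 = 0.
This factors further as (s^2 + 6s + 25)(s + 2) = 0.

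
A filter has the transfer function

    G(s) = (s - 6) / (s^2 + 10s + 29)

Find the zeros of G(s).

Set the numerator to zero: s - 6 = 0.
So s = 6.

s = 6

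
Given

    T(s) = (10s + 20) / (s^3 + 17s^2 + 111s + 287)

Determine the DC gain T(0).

Set s = 0: T(0) = (20) / (287) = 20/287.

T(0) = 20/287 ≈ 0.06969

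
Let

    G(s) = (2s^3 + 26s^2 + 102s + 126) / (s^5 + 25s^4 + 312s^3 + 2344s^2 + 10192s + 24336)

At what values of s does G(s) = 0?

Set the numerator to zero: 2s^3 + 26s^2 + 102s + 126 = 0, i.e. 2·(s^3 + 13s^2 + 51s + 63) = 0.
Factoring: (s + 3)^2(s + 7) = 0.

s = -3, -7, -3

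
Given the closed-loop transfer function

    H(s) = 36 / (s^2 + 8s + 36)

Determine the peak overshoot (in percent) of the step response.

%OS ≈ 6.02%

Comparing s^2 + 8s + 36 to s^2 + 2ζωₙs + ωₙ²: ωₙ = 6 rad/s and ζ = 8/(2·6) ≈ 0.6667.
%OS = 100·exp(−πζ/√(1−ζ²)) = 100·exp(−π·0.6667/√(1−0.6667²)) ≈ 6.02%.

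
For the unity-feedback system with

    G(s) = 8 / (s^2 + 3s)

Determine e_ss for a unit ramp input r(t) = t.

G(s) has one pole at the origin.
This is a Type 1 system. Kv = lim_{s→0} s·G(s) = 8/3.
e_ss = 1/Kv = 1/(8/3) = 3/8 ≈ 0.3750.

e_ss = 0.3750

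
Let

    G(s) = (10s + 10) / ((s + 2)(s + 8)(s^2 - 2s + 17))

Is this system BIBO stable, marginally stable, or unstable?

unstable

The poles can be read from the denominator factors: s = -2, -8, 1 ± 4j.
Since the pole(s) at s = 1 + 4j, 1 - 4j lie in the right half-plane, the system is unstable.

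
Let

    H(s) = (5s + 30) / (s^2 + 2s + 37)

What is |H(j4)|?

|H(j4)| ≈ 1.604

Substitute s = j4: numerator = 30 + j20, denominator = 21 + j8.
|H(j4)| = |30 + j20| / |21 + j8| = 36.056 / 22.472 ≈ 1.604.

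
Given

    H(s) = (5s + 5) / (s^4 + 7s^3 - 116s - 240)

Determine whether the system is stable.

The denominator s^4 + 7s^3 - 116s - 240 factors as (s + 3)(s - 4)(s^2 + 8s + 20), giving poles at s = -3, 4, -4 + 2j, -4 - 2j.
Since the pole(s) at s = 4 lie in the right half-plane, the system is unstable.

unstable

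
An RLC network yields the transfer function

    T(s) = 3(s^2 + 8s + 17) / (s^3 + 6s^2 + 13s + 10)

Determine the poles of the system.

The poles are the roots of the denominator s^3 + 6s^2 + 13s + 10 = 0.
Trying s = -2: the polynomial evaluates to 0, so (s + 2) is a factor.
Dividing out leaves s^2 + 4s + 5 = 0.
The quadratic formula then gives s = -2 ± 1j.

s = -2 + j, -2 - j, -2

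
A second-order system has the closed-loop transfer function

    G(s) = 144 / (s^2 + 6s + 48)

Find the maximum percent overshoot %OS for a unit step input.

Comparing s^2 + 6s + 48 to s^2 + 2ζωₙs + ωₙ²: ωₙ = √48 ≈ 6.928 rad/s and ζ = 6/(2·√48) ≈ 0.4330.
%OS = 100·exp(−πζ/√(1−ζ²)) = 100·exp(−π·0.4330/√(1−0.4330²)) ≈ 22.1%.

%OS ≈ 22.1%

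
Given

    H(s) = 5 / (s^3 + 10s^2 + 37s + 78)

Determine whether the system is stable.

stable

The denominator s^3 + 10s^2 + 37s + 78 factors as (s + 6)(s^2 + 4s + 13), giving poles at s = -6, -2 ± 3j.
Since all poles lie strictly in the left half-plane, the system is stable.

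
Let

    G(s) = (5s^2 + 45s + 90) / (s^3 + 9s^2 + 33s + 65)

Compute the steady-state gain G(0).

Set s = 0: G(0) = (90) / (65) = 18/13.

G(0) = 18/13 ≈ 1.385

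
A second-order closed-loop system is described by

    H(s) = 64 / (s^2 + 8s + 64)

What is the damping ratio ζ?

Compare the denominator to the standard form s^2 + 2ζωₙs + ωₙ².
ωₙ² = 64, so ωₙ = 8 rad/s.
2ζωₙ = 8, so ζ = 8/(2·8) = 0.5.

ζ = 0.5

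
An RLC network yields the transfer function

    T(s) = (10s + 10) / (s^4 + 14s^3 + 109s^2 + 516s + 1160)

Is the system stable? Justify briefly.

stable

The denominator s^4 + 14s^3 + 109s^2 + 516s + 1160 factors as (s^2 + 10s + 29)(s^2 + 4s + 40), giving poles at s = -5 ± 2j, -2 ± 6j.
Since all poles lie strictly in the left half-plane, the system is stable.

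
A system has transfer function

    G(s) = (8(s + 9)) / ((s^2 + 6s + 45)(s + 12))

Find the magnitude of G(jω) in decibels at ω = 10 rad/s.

Substitute s = j10: numerator = 72 + j80, denominator = -1260 + j170.
|G(j10)| = |72 + j80| / |-1260 + j170| = 107.63 / 1271.4 ≈ 0.08465.
In decibels: 20·log₁₀(0.08465) ≈ -21.4 dB.

|G(j10)|_dB ≈ -21.4 dB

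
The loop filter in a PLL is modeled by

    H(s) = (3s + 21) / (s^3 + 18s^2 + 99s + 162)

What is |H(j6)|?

|H(j6)| ≈ 0.04492

Substitute s = j6: numerator = 21 + j18, denominator = -486 + j378.
|H(j6)| = |21 + j18| / |-486 + j378| = 27.659 / 615.69 ≈ 0.04492.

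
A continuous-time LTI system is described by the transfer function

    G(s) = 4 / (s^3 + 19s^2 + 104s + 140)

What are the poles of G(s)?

s = -7, -2, -10

The poles are the roots of the denominator s^3 + 19s^2 + 104s + 140 = 0.
Trying s = -7: the polynomial evaluates to 0, so (s + 7) is a factor.
Dividing out leaves s^2 + 12s + 20 = 0.
Factoring the quadratic: (s + 2)(s + 10) = 0.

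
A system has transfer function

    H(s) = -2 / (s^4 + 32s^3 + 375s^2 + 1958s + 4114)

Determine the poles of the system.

The poles are the roots of the denominator s^4 + 32s^3 + 375s^2 + 1958s + 4114 = 0.
Trying s = -11: the polynomial evaluates to 0, so (s + 11) is a factor.
Dividing out leaves s^3 + 21s^2 + 144s + 374 = 0.
This factors further as (s^2 + 10s + 34)(s + 11) = 0.

s = -5 + 3j, -5 - 3j, -11, -11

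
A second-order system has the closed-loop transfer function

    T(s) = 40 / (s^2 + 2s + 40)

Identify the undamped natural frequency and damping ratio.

Compare the denominator to the standard form s^2 + 2ζωₙs + ωₙ².
ωₙ² = 40, so ωₙ = √40 ≈ 6.325 rad/s.
2ζωₙ = 2, so ζ = 2/(2·√40) ≈ 0.1581.
With ζ = 0.1581 the response is underdamped.

ωₙ ≈ 6.325 rad/s, ζ ≈ 0.1581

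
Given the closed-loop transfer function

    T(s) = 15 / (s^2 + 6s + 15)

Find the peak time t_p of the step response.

t_p ≈ 1.283 s

Comparing s^2 + 6s + 15 to s^2 + 2ζωₙs + ωₙ²: ωₙ = √15 ≈ 3.873 rad/s and ζ = 6/(2·√15) ≈ 0.7746.
ζωₙ = 6/2 = 3, so ω_d = ωₙ√(1−ζ²) = √(ωₙ² − (ζωₙ)²) = √(15 − 3²) = √6 ≈ 2.449 rad/s.
t_p = π/ω_d = π/2.449 ≈ 1.283 s.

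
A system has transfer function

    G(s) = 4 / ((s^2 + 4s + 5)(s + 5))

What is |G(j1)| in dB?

Substitute s = j1: numerator = 4, denominator = 16 + j24.
|G(j1)| = |4| / |16 + j24| = 4 / 28.844 ≈ 0.1387.
In decibels: 20·log₁₀(0.1387) ≈ -17.2 dB.

|G(j1)|_dB ≈ -17.2 dB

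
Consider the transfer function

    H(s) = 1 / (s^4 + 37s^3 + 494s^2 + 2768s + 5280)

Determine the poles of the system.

The poles are the roots of the denominator s^4 + 37s^3 + 494s^2 + 2768s + 5280 = 0.
Trying s = -10: the polynomial evaluates to 0, so (s + 10) is a factor.
Dividing out leaves s^3 + 27s^2 + 224s + 528 = 0.
This factors further as (s + 4)(s + 12)(s + 11) = 0.

s = -10, -4, -12, -11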